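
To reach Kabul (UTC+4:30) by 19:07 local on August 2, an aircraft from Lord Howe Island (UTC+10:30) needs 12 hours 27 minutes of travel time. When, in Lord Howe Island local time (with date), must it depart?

12:40 on Aug 2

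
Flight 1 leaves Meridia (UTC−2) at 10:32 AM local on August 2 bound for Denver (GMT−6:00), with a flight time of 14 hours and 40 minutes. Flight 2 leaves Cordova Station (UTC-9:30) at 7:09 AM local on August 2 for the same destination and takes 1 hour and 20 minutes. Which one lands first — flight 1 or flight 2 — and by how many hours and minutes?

Flight 1 in UTC: 10:32 AM + 2:00 = 12:32 PM on Aug 2.
+14 hours and 40 minutes → arrive 3:12 AM UTC on Aug 3.
Flight 2 in UTC: 7:09 AM + 9:30 = 4:39 PM on Aug 2.
+1 hour 20 minutes → arrive 5:59 PM UTC on Aug 2.
Flight 2 lands earlier by 9 hours 13 minutes.

the second, by 9 hours 13 minutes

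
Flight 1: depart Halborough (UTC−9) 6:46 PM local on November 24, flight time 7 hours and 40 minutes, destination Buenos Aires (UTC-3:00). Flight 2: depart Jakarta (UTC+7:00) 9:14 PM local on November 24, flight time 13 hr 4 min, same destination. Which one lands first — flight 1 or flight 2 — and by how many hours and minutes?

the second, by 8 hours 8 minutes

Flight 1 in UTC: 6:46 PM + 9:00 = 3:46 AM on Nov 25.
+7 hours and 40 minutes → arrive 11:26 AM UTC on Nov 25.
Flight 2 in UTC: 9:14 PM − 7:00 = 2:14 PM on Nov 24.
+13 hours 4 minutes → arrive 3:18 AM UTC on Nov 25.
Flight 2 lands earlier by 8 hours 8 minutes.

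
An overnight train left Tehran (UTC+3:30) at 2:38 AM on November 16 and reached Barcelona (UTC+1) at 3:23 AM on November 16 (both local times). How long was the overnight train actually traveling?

Barcelona is 2:30 behind Tehran.
Clock-face elapsed time (ignoring zones) is 45 minutes.
Actual elapsed = 45 minutes + 2:30 = 3 hours 15 minutes.

3 hours 15 minutes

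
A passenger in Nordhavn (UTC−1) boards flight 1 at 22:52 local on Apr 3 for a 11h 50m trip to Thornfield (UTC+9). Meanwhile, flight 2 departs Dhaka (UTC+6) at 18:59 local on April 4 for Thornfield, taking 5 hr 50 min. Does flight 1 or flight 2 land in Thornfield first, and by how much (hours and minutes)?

Flight 1 in UTC: 22:52 + 1:00 = 23:52 on Apr 3.
+11 hours and 50 minutes → arrive 11:42 UTC on Apr 4.
Flight 2 in UTC: 18:59 − 6:00 = 12:59 on Apr 4.
+5 hours and 50 minutes → arrive 18:49 UTC on Apr 4.
Flight 1 lands earlier by 7 hours 7 minutes.

the first, by 7 hours 7 minutes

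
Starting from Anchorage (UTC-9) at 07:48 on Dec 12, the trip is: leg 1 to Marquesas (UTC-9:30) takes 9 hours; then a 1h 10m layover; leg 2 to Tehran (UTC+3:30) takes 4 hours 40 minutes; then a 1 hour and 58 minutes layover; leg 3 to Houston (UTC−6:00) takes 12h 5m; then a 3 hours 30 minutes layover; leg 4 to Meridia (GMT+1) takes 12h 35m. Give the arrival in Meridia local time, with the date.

14:46 on Dec 14

Convert departure to UTC: 07:48 + 9:00 = 16:48 UTC on Dec 12.
Add 9 hours leg 1 → 01:48 UTC (Dec 13).
Add 1 hour and 10 minutes layover in Marquesas → 02:58 UTC.
Add 4 hours 40 minutes leg 2 → 07:38 UTC.
Add 1 hour 58 minutes layover in Tehran → 09:36 UTC.
Add 12 hours 5 minutes leg 3 → 21:41 UTC.
Add 3 hours and 30 minutes layover in Houston → 01:11 UTC (Dec 14).
Add 12 hours and 35 minutes leg 4 → 13:46 UTC.
Meridia is UTC+1:00, so local arrival = 13:46 + 1:00 = 14:46 on Dec 14.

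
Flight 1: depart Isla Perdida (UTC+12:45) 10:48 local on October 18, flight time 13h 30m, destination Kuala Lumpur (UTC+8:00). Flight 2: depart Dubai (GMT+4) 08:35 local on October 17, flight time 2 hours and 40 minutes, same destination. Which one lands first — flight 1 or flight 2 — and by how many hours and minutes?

the second, by 28 hours 18 minutes

Flight 1 in UTC: 10:48 − 12:45 = 22:03 on Oct 17.
+13 hours and 30 minutes → arrive 11:33 UTC on Oct 18.
Flight 2 in UTC: 08:35 − 4:00 = 04:35 on Oct 17.
+2 hours and 40 minutes → arrive 07:15 UTC on Oct 17.
Flight 2 lands earlier by 28 hours 18 minutes.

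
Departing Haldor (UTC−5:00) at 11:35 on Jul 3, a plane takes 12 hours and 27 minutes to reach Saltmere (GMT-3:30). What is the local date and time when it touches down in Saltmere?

01:32 on Jul 4

Saltmere is 1:30 ahead of Haldor.
After 12 hours and 27 minutes it is 00:02 (Jul 4) in Haldor.
Shift by the zone difference: 00:02 + 1:30 = 01:32 on Jul 4 in Saltmere.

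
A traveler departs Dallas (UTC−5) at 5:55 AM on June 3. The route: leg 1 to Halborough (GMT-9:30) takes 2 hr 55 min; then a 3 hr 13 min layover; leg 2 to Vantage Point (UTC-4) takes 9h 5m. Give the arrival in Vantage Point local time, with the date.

10:08 PM on Jun 3

Convert departure to UTC: 5:55 AM + 5:00 = 10:55 AM UTC on Jun 3.
Add 2 hours and 55 minutes leg 1 → 1:50 PM UTC.
Add 3 hours and 13 minutes layover in Halborough → 5:03 PM UTC.
Add 9 hours 5 minutes leg 2 → 2:08 AM UTC (Jun 4).
Vantage Point is UTC−4:00, so local arrival = 2:08 AM − 4:00 = 10:08 PM on Jun 3.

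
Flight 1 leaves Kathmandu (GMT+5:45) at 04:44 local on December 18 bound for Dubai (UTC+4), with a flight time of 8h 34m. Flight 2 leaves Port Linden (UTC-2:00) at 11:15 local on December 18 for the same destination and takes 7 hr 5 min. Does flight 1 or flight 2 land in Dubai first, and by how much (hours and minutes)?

Flight 1 in UTC: 04:44 − 5:45 = 22:59 on Dec 17.
+8 hours 34 minutes → arrive 07:33 UTC on Dec 18.
Flight 2 in UTC: 11:15 + 2:00 = 13:15 on Dec 18.
+7 hours 5 minutes → arrive 20:20 UTC on Dec 18.
Flight 1 lands earlier by 12 hours 47 minutes.

the first, by 12 hours 47 minutes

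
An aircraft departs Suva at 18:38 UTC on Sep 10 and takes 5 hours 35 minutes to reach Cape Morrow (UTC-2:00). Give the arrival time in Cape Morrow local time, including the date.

22:13 on September 10

Departure is given in UTC: 18:38 on Sep 10.
Add 5 hours and 35 minutes → 00:13 UTC (Sep 11).
Cape Morrow is UTC−2:00: 00:13 − 2:00 = 22:13 on Sep 10.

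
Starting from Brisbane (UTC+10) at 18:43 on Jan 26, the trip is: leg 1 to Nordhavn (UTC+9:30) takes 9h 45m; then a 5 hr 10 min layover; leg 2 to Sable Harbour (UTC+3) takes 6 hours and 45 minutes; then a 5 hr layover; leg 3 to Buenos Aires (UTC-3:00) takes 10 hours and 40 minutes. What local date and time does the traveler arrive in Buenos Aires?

19:03 on January 27

Convert departure to UTC: 18:43 − 10:00 = 08:43 UTC on Jan 26.
Add 9 hours 45 minutes leg 1 → 18:28 UTC.
Add 5 hours 10 minutes layover in Nordhavn → 23:38 UTC.
Add 6 hours 45 minutes leg 2 → 06:23 UTC (Jan 27).
Add 5 hours layover in Sable Harbour → 11:23 UTC.
Add 10 hours 40 minutes leg 3 → 22:03 UTC.
Buenos Aires is UTC−3:00, so local arrival = 22:03 − 3:00 = 19:03 on Jan 27.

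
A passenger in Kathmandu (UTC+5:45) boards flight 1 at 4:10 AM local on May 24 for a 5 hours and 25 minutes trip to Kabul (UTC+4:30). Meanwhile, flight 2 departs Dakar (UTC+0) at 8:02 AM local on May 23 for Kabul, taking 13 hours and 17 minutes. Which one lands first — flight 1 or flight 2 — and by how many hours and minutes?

Flight 1 in UTC: 4:10 AM − 5:45 = 10:25 PM on May 23.
+5 hours 25 minutes → arrive 3:50 AM UTC on May 24.
Flight 2 departs at 8:02 AM UTC (May 23).
+13 hours 17 minutes → arrive 9:19 PM UTC on May 23.
Flight 2 lands earlier by 6 hours 31 minutes.

the second, by 6 hours 31 minutes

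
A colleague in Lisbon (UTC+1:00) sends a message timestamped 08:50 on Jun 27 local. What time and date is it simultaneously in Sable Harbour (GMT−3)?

04:50 on June 27

In UTC: 08:50 − 1:00 = 07:50 on Jun 27.
Sable Harbour is UTC−3:00: 07:50 − 3:00 = 04:50 on Jun 27.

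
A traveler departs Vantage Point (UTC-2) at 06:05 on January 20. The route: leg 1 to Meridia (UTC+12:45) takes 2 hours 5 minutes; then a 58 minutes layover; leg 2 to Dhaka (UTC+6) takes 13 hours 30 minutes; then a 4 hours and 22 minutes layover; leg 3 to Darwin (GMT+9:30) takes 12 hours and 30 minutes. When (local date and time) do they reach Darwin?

03:00 on Jan 22

Convert departure to UTC: 06:05 + 2:00 = 08:05 UTC on Jan 20.
Add 2 hours and 5 minutes leg 1 → 10:10 UTC.
Add 58 minutes layover in Meridia → 11:08 UTC.
Add 13 hours 30 minutes leg 2 → 00:38 UTC (Jan 21).
Add 4 hours and 22 minutes layover in Dhaka → 05:00 UTC.
Add 12 hours 30 minutes leg 3 → 17:30 UTC.
Darwin is UTC+9:30, so local arrival = 17:30 + 9:30 = 03:00 on Jan 22.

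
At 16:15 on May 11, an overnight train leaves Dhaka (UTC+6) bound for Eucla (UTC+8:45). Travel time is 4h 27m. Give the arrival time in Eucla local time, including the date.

Convert departure to UTC: 16:15 − 6:00 = 10:15 UTC on May 11.
Add 4 hours and 27 minutes travel time → 14:42 UTC.
Eucla is UTC+8:45, so local arrival = 14:42 + 8:45 = 23:27 on May 11.

23:27 on May 11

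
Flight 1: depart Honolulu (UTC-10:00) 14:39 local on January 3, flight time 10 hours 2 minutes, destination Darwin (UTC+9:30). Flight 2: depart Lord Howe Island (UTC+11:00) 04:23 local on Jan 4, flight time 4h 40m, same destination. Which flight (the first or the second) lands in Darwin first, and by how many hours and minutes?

Flight 1 in UTC: 14:39 + 10:00 = 00:39 on Jan 4.
+10 hours 2 minutes → arrive 10:41 UTC on Jan 4.
Flight 2 in UTC: 04:23 − 11:00 = 17:23 on Jan 3.
+4 hours 40 minutes → arrive 22:03 UTC on Jan 3.
Flight 2 lands earlier by 12 hours 38 minutes.

the second, by 12 hours 38 minutes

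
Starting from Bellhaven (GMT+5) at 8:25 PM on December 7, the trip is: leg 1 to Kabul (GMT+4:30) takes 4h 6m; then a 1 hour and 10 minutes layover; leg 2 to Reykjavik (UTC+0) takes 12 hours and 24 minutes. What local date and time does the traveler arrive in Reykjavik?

9:05 AM on December 8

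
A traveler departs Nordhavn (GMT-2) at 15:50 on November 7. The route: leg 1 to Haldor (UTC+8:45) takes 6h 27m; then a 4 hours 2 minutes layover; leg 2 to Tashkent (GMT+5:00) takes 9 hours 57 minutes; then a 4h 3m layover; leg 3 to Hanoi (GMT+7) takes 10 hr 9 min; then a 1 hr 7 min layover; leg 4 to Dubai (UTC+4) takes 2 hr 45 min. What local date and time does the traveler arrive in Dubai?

Convert departure to UTC: 15:50 + 2:00 = 17:50 UTC on Nov 7.
Add 6 hours 27 minutes leg 1 → 00:17 UTC (Nov 8).
Add 4 hours and 2 minutes layover in Haldor → 04:19 UTC.
Add 9 hours 57 minutes leg 2 → 14:16 UTC.
Add 4 hours and 3 minutes layover in Tashkent → 18:19 UTC.
Add 10 hours 9 minutes leg 3 → 04:28 UTC (Nov 9).
Add 1 hour 7 minutes layover in Hanoi → 05:35 UTC.
Add 2 hours and 45 minutes leg 4 → 08:20 UTC.
Dubai is UTC+4:00, so local arrival = 08:20 + 4:00 = 12:20 on Nov 9.

12:20 on Nov 9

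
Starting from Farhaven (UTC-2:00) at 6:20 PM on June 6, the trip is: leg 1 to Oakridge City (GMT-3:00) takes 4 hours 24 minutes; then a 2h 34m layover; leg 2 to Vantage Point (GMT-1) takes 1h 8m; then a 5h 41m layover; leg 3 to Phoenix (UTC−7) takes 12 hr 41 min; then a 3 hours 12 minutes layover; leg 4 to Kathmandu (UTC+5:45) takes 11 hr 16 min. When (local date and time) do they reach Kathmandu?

Convert departure to UTC: 6:20 PM + 2:00 = 8:20 PM UTC on Jun 6.
Add 4 hours and 24 minutes leg 1 → 12:44 AM UTC (Jun 7).
Add 2 hours and 34 minutes layover in Oakridge City → 3:18 AM UTC.
Add 1 hour 8 minutes leg 2 → 4:26 AM UTC.
Add 5 hours 41 minutes layover in Vantage Point → 10:07 AM UTC.
Add 12 hours 41 minutes leg 3 → 10:48 PM UTC.
Add 3 hours 12 minutes layover in Phoenix → 2:00 AM UTC (Jun 8).
Add 11 hours 16 minutes leg 4 → 1:16 PM UTC.
Kathmandu is UTC+5:45, so local arrival = 1:16 PM + 5:45 = 7:01 PM on Jun 8.

7:01 PM on Jun 8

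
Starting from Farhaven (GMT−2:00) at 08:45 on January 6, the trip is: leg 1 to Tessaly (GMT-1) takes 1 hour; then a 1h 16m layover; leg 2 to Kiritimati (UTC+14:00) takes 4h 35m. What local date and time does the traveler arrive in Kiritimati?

Convert departure to UTC: 08:45 + 2:00 = 10:45 UTC on Jan 6.
Add 1 hour leg 1 → 11:45 UTC.
Add 1 hour 16 minutes layover in Tessaly → 13:01 UTC.
Add 4 hours 35 minutes leg 2 → 17:36 UTC.
Kiritimati is UTC+14:00, so local arrival = 17:36 + 14:00 = 07:36 on Jan 7.

07:36 on Jan 7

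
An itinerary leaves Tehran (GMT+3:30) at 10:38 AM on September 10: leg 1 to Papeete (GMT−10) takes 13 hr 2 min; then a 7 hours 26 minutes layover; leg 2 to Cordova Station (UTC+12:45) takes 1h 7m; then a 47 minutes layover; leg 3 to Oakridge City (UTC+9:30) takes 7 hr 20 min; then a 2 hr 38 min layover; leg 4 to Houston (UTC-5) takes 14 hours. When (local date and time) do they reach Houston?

12:28 AM on Sep 12

Convert departure to UTC: 10:38 AM − 3:30 = 7:08 AM UTC on Sep 10.
Add 13 hours 2 minutes leg 1 → 8:10 PM UTC.
Add 7 hours 26 minutes layover in Papeete → 3:36 AM UTC (Sep 11).
Add 1 hour 7 minutes leg 2 → 4:43 AM UTC.
Add 47 minutes layover in Cordova Station → 5:30 AM UTC.
Add 7 hours 20 minutes leg 3 → 12:50 PM UTC.
Add 2 hours and 38 minutes layover in Oakridge City → 3:28 PM UTC.
Add 14 hours leg 4 → 5:28 AM UTC (Sep 12).
Houston is UTC−5:00, so local arrival = 5:28 AM − 5:00 = 12:28 AM on Sep 12.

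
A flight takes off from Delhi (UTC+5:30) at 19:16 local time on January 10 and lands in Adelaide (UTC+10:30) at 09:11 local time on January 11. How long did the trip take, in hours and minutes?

Adelaide is 5:00 ahead of Delhi.
Clock-face elapsed time (ignoring zones) is 13 hours 55 minutes.
Actual elapsed = 13 hours 55 minutes − 5:00 = 8 hours 55 minutes.

8 hours 55 minutes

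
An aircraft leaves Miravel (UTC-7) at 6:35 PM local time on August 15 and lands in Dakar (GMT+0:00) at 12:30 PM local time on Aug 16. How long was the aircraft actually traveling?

10 hours 55 minutes

Departure in UTC: 6:35 PM + 7:00 = 1:35 AM on Aug 16.
Arrival is already UTC: 12:30 PM on Aug 16.
Elapsed = 12:30 PM − 1:35 AM = 10 hours 55 minutes.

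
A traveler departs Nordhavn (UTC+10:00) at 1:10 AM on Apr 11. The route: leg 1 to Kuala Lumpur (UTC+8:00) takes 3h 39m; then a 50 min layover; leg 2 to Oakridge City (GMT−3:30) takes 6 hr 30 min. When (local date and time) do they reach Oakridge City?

10:39 PM on Apr 10

Convert departure to UTC: 1:10 AM − 10:00 = 3:10 PM UTC on Apr 10.
Add 3 hours 39 minutes leg 1 → 6:49 PM UTC.
Add 50 minutes layover in Kuala Lumpur → 7:39 PM UTC.
Add 6 hours 30 minutes leg 2 → 2:09 AM UTC (Apr 11).
Oakridge City is UTC−3:30, so local arrival = 2:09 AM − 3:30 = 10:39 PM on Apr 10.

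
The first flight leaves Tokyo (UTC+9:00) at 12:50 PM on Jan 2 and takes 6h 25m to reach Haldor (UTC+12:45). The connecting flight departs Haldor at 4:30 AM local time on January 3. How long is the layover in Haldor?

5 hours 30 minutes

Convert departure to UTC: 12:50 PM − 9:00 = 3:50 AM UTC on Jan 2.
Add 6 hours 25 minutes flight time → 10:15 AM UTC.
Haldor is UTC+12:45, so local arrival = 10:15 AM + 12:45 = 11:00 PM on Jan 2.
Layover = 4:30 AM − 11:00 PM (+1 day) = 5 hours 30 minutes.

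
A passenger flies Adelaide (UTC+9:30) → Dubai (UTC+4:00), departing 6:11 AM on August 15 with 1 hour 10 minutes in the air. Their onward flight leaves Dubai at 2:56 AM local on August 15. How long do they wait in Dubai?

1 hour 5 minutes

Convert departure to UTC: 6:11 AM − 9:30 = 8:41 PM UTC on Aug 14.
Add 1 hour and 10 minutes flight time → 9:51 PM UTC.
Dubai is UTC+4:00, so local arrival = 9:51 PM + 4:00 = 1:51 AM on Aug 15.
Layover = 2:56 AM − 1:51 AM = 1 hour 5 minutes.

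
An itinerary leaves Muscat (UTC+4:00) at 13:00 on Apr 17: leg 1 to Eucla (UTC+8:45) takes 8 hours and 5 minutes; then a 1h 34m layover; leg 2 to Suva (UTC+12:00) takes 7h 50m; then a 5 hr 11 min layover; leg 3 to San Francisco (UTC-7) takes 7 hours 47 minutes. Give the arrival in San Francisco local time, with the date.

08:27 on April 18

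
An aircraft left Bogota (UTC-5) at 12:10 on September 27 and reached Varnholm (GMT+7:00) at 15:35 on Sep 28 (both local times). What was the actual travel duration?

15 hours 25 minutes

Departure in UTC: 12:10 + 5:00 = 17:10 on Sep 27.
Arrival in UTC: 15:35 − 7:00 = 08:35 on Sep 28.
Elapsed = 08:35 − 17:10 (+1 day) = 15 hours 25 minutes.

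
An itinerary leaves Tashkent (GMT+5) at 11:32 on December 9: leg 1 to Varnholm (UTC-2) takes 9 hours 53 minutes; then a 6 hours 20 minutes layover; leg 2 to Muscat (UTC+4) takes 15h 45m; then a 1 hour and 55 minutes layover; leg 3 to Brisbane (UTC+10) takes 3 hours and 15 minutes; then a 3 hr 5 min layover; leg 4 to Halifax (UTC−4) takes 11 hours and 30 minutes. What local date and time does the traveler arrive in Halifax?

06:15 on Dec 11

Convert departure to UTC: 11:32 − 5:00 = 06:32 UTC on Dec 9.
Add 9 hours and 53 minutes leg 1 → 16:25 UTC.
Add 6 hours 20 minutes layover in Varnholm → 22:45 UTC.
Add 15 hours 45 minutes leg 2 → 14:30 UTC (Dec 10).
Add 1 hour and 55 minutes layover in Muscat → 16:25 UTC.
Add 3 hours and 15 minutes leg 3 → 19:40 UTC.
Add 3 hours and 5 minutes layover in Brisbane → 22:45 UTC.
Add 11 hours and 30 minutes leg 4 → 10:15 UTC (Dec 11).
Halifax is UTC−4:00, so local arrival = 10:15 − 4:00 = 06:15 on Dec 11.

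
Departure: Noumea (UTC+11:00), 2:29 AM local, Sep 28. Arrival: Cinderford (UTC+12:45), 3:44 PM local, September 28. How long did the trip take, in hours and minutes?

11 hours 30 minutes

Departure in UTC: 2:29 AM − 11:00 = 3:29 PM on Sep 27.
Arrival in UTC: 3:44 PM − 12:45 = 2:59 AM on Sep 28.
Elapsed = 2:59 AM − 3:29 PM (+1 day) = 11 hours 30 minutes.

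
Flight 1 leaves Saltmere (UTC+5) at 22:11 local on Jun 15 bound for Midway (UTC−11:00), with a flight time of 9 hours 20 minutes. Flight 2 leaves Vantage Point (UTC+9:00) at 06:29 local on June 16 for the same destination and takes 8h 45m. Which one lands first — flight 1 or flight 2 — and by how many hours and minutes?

Flight 1 in UTC: 22:11 − 5:00 = 17:11 on Jun 15.
+9 hours and 20 minutes → arrive 02:31 UTC on Jun 16.
Flight 2 in UTC: 06:29 − 9:00 = 21:29 on Jun 15.
+8 hours 45 minutes → arrive 06:14 UTC on Jun 16.
Flight 1 lands earlier by 3 hours 43 minutes.

the first, by 3 hours 43 minutes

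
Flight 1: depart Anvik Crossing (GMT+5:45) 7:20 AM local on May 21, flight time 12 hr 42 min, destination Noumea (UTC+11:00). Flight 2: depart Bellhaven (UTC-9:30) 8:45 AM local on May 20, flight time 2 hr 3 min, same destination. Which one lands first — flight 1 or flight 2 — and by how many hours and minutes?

Flight 1 in UTC: 7:20 AM − 5:45 = 1:35 AM on May 21.
+12 hours and 42 minutes → arrive 2:17 PM UTC on May 21.
Flight 2 in UTC: 8:45 AM + 9:30 = 6:15 PM on May 20.
+2 hours 3 minutes → arrive 8:18 PM UTC on May 20.
Flight 2 lands earlier by 17 hours 59 minutes.

the second, by 17 hours 59 minutes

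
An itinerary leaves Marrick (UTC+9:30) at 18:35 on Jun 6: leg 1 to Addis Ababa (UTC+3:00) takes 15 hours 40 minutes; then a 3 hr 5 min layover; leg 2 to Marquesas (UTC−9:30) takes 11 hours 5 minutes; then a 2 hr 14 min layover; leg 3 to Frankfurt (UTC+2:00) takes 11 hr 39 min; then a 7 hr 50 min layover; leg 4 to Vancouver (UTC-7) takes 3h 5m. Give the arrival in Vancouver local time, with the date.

08:43 on June 8

Convert departure to UTC: 18:35 − 9:30 = 09:05 UTC on Jun 6.
Add 15 hours 40 minutes leg 1 → 00:45 UTC (Jun 7).
Add 3 hours and 5 minutes layover in Addis Ababa → 03:50 UTC.
Add 11 hours 5 minutes leg 2 → 14:55 UTC.
Add 2 hours and 14 minutes layover in Marquesas → 17:09 UTC.
Add 11 hours and 39 minutes leg 3 → 04:48 UTC (Jun 8).
Add 7 hours and 50 minutes layover in Frankfurt → 12:38 UTC.
Add 3 hours 5 minutes leg 4 → 15:43 UTC.
Vancouver is UTC−7:00, so local arrival = 15:43 − 7:00 = 08:43 on Jun 8.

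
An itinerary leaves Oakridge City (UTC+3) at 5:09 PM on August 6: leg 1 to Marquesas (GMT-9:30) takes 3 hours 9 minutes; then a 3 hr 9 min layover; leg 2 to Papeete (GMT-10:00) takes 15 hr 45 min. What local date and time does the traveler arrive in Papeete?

2:12 AM on August 7

Convert departure to UTC: 5:09 PM − 3:00 = 2:09 PM UTC on Aug 6.
Add 3 hours 9 minutes leg 1 → 5:18 PM UTC.
Add 3 hours and 9 minutes layover in Marquesas → 8:27 PM UTC.
Add 15 hours and 45 minutes leg 2 → 12:12 PM UTC (Aug 7).
Papeete is UTC−10:00, so local arrival = 12:12 PM − 10:00 = 2:12 AM on Aug 7.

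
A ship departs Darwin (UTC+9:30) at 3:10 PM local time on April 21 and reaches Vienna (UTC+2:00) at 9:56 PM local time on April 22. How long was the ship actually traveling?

Departure in UTC: 3:10 PM − 9:30 = 5:40 AM on Apr 21.
Arrival in UTC: 9:56 PM − 2:00 = 7:56 PM on Apr 22.
Elapsed = 7:56 PM − 5:40 AM (+1 day) = 38 hours 16 minutes.

38 hours 16 minutes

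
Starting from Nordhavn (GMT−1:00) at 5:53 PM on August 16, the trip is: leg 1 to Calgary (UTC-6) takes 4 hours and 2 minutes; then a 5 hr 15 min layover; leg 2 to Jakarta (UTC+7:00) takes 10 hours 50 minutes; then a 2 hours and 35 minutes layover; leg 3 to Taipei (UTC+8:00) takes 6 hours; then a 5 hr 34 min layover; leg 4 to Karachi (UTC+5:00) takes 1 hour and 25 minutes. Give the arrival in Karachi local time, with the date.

Convert departure to UTC: 5:53 PM + 1:00 = 6:53 PM UTC on Aug 16.
Add 4 hours 2 minutes leg 1 → 10:55 PM UTC.
Add 5 hours 15 minutes layover in Calgary → 4:10 AM UTC (Aug 17).
Add 10 hours 50 minutes leg 2 → 3:00 PM UTC.
Add 2 hours 35 minutes layover in Jakarta → 5:35 PM UTC.
Add 6 hours leg 3 → 11:35 PM UTC.
Add 5 hours and 34 minutes layover in Taipei → 5:09 AM UTC (Aug 18).
Add 1 hour and 25 minutes leg 4 → 6:34 AM UTC.
Karachi is UTC+5:00, so local arrival = 6:34 AM + 5:00 = 11:34 AM on Aug 18.

11:34 AM on Aug 18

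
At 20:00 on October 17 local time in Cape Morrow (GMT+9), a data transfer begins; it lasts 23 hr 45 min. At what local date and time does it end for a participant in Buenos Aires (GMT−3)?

Convert start to UTC: 20:00 − 9:00 = 11:00 UTC on Oct 17.
Add 23 hours 45 minutes duration → 10:45 UTC (Oct 18).
Buenos Aires is UTC−3:00, so local end time = 10:45 − 3:00 = 07:45 on Oct 18.

07:45 on Oct 18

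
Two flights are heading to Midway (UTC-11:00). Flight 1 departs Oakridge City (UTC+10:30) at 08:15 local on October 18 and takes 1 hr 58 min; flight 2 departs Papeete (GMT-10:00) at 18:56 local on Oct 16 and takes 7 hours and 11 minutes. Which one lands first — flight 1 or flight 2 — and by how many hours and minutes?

Flight 1 in UTC: 08:15 − 10:30 = 21:45 on Oct 17.
+1 hour and 58 minutes → arrive 23:43 UTC on Oct 17.
Flight 2 in UTC: 18:56 + 10:00 = 04:56 on Oct 17.
+7 hours 11 minutes → arrive 12:07 UTC on Oct 17.
Flight 2 lands earlier by 11 hours 36 minutes.

the second, by 11 hours 36 minutes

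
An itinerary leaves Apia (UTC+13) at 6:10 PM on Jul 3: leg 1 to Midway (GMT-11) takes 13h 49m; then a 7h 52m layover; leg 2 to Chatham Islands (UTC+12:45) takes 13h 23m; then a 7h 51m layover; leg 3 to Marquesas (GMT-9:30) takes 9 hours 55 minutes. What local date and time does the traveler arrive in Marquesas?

Convert departure to UTC: 6:10 PM − 13:00 = 5:10 AM UTC on Jul 3.
Add 13 hours and 49 minutes leg 1 → 6:59 PM UTC.
Add 7 hours 52 minutes layover in Midway → 2:51 AM UTC (Jul 4).
Add 13 hours 23 minutes leg 2 → 4:14 PM UTC.
Add 7 hours 51 minutes layover in Chatham Islands → 12:05 AM UTC (Jul 5).
Add 9 hours and 55 minutes leg 3 → 10:00 AM UTC.
Marquesas is UTC−9:30, so local arrival = 10:00 AM − 9:30 = 12:30 AM on Jul 5.

12:30 AM on July 5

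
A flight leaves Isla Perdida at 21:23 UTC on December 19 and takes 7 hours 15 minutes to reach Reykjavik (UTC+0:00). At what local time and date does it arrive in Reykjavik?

Departure is given in UTC: 21:23 on Dec 19.
Add 7 hours 15 minutes → 04:38 UTC (Dec 20).
Reykjavik is UTC+0, so local arrival is 04:38 on Dec 20.

04:38 on Dec 20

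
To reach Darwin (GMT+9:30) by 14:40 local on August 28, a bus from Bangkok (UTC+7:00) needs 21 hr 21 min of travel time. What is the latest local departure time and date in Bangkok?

14:49 on Aug 27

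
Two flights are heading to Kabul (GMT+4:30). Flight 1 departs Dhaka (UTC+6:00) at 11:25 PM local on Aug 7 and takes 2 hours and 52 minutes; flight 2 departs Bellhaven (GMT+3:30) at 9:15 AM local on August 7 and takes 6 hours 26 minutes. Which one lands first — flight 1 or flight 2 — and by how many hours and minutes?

the second, by 8 hours 6 minutes

Flight 1 in UTC: 11:25 PM − 6:00 = 5:25 PM on Aug 7.
+2 hours and 52 minutes → arrive 8:17 PM UTC on Aug 7.
Flight 2 in UTC: 9:15 AM − 3:30 = 5:45 AM on Aug 7.
+6 hours 26 minutes → arrive 12:11 PM UTC on Aug 7.
Flight 2 lands earlier by 8 hours 6 minutes.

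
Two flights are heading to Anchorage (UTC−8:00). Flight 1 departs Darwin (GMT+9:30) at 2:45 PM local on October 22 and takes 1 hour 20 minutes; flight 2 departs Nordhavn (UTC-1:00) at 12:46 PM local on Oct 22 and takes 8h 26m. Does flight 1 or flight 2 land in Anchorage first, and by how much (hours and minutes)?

the first, by 15 hours 37 minutes

Flight 1 in UTC: 2:45 PM − 9:30 = 5:15 AM on Oct 22.
+1 hour 20 minutes → arrive 6:35 AM UTC on Oct 22.
Flight 2 in UTC: 12:46 PM + 1:00 = 1:46 PM on Oct 22.
+8 hours 26 minutes → arrive 10:12 PM UTC on Oct 22.
Flight 1 lands earlier by 15 hours 37 minutes.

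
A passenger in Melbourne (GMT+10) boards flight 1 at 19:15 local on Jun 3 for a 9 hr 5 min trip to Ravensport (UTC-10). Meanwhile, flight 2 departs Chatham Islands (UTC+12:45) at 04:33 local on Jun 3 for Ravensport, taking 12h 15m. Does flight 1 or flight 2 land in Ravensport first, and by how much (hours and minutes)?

Flight 1 in UTC: 19:15 − 10:00 = 09:15 on Jun 3.
+9 hours and 5 minutes → arrive 18:20 UTC on Jun 3.
Flight 2 in UTC: 04:33 − 12:45 = 15:48 on Jun 2.
+12 hours 15 minutes → arrive 04:03 UTC on Jun 3.
Flight 2 lands earlier by 14 hours 17 minutes.

the second, by 14 hours 17 minutes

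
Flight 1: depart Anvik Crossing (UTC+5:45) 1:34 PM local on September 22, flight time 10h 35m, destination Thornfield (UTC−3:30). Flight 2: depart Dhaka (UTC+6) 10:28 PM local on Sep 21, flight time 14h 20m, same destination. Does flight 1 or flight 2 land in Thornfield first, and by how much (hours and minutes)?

the second, by 11 hours 36 minutes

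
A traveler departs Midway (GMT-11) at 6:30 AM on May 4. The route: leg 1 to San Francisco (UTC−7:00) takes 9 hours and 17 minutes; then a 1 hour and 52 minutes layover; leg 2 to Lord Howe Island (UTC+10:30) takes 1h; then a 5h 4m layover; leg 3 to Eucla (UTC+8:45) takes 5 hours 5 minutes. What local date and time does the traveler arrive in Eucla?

Convert departure to UTC: 6:30 AM + 11:00 = 5:30 PM UTC on May 4.
Add 9 hours and 17 minutes leg 1 → 2:47 AM UTC (May 5).
Add 1 hour 52 minutes layover in San Francisco → 4:39 AM UTC.
Add 1 hour leg 2 → 5:39 AM UTC.
Add 5 hours and 4 minutes layover in Lord Howe Island → 10:43 AM UTC.
Add 5 hours and 5 minutes leg 3 → 3:48 PM UTC.
Eucla is UTC+8:45, so local arrival = 3:48 PM + 8:45 = 12:33 AM on May 6.

12:33 AM on May 6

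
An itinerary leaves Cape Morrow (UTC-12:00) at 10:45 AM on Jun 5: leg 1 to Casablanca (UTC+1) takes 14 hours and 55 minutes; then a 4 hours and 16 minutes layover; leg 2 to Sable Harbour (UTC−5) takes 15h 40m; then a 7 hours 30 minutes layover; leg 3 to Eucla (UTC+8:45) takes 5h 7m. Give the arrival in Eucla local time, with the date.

Convert departure to UTC: 10:45 AM + 12:00 = 10:45 PM UTC on Jun 5.
Add 14 hours and 55 minutes leg 1 → 1:40 PM UTC (Jun 6).
Add 4 hours 16 minutes layover in Casablanca → 5:56 PM UTC.
Add 15 hours 40 minutes leg 2 → 9:36 AM UTC (Jun 7).
Add 7 hours and 30 minutes layover in Sable Harbour → 5:06 PM UTC.
Add 5 hours and 7 minutes leg 3 → 10:13 PM UTC.
Eucla is UTC+8:45, so local arrival = 10:13 PM + 8:45 = 6:58 AM on Jun 8.

6:58 AM on Jun 8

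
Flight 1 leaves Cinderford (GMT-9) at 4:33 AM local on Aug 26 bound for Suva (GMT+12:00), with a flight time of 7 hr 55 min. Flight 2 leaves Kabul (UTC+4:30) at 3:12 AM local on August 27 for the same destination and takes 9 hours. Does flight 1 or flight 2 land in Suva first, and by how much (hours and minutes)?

Flight 1 in UTC: 4:33 AM + 9:00 = 1:33 PM on Aug 26.
+7 hours and 55 minutes → arrive 9:28 PM UTC on Aug 26.
Flight 2 in UTC: 3:12 AM − 4:30 = 10:42 PM on Aug 26.
+9 hours → arrive 7:42 AM UTC on Aug 27.
Flight 1 lands earlier by 10 hours 14 minutes.

the first, by 10 hours 14 minutes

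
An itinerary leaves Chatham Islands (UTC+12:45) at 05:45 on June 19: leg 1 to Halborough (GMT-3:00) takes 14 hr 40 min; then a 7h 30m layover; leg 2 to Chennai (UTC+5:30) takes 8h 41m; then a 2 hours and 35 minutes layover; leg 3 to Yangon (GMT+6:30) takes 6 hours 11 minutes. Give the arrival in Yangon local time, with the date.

15:07 on June 20

Convert departure to UTC: 05:45 − 12:45 = 17:00 UTC on Jun 18.
Add 14 hours 40 minutes leg 1 → 07:40 UTC (Jun 19).
Add 7 hours and 30 minutes layover in Halborough → 15:10 UTC.
Add 8 hours and 41 minutes leg 2 → 23:51 UTC.
Add 2 hours 35 minutes layover in Chennai → 02:26 UTC (Jun 20).
Add 6 hours and 11 minutes leg 3 → 08:37 UTC.
Yangon is UTC+6:30, so local arrival = 08:37 + 6:30 = 15:07 on Jun 20.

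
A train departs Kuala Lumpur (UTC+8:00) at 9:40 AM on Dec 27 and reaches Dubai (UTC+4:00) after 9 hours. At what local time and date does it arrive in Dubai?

2:40 PM on December 27

Convert departure to UTC: 9:40 AM − 8:00 = 1:40 AM UTC on Dec 27.
Add 9 hours travel time → 10:40 AM UTC.
Dubai is UTC+4:00, so local arrival = 10:40 AM + 4:00 = 2:40 PM on Dec 27.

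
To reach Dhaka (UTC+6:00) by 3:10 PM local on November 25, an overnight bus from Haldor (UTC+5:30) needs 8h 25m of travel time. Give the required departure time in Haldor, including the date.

Target arrival in UTC: 3:10 PM − 6:00 = 9:10 AM on Nov 25.
Subtract 8 hours 25 minutes → departure 12:45 AM UTC on Nov 25.
Haldor is UTC+5:30: 12:45 AM + 5:30 = 6:15 AM on Nov 25.

6:15 AM on Nov 25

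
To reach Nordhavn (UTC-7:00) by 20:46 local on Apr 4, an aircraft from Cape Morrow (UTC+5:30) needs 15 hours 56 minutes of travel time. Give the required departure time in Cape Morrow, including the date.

17:20 on April 4

Target arrival in UTC: 20:46 + 7:00 = 03:46 on Apr 5.
Subtract 15 hours and 56 minutes → departure 11:50 UTC on Apr 4.
Cape Morrow is UTC+5:30: 11:50 + 5:30 = 17:20 on Apr 4.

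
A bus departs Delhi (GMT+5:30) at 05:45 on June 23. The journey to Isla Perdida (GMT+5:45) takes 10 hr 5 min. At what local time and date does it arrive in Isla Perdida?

16:05 on Jun 23

Convert departure to UTC: 05:45 − 5:30 = 00:15 UTC on Jun 23.
Add 10 hours 5 minutes travel time → 10:20 UTC.
Isla Perdida is UTC+5:45, so local arrival = 10:20 + 5:45 = 16:05 on Jun 23.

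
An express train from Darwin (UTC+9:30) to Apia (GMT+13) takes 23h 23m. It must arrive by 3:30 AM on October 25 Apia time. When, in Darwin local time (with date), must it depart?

Target arrival in UTC: 3:30 AM − 13:00 = 2:30 PM on Oct 24.
Subtract 23 hours 23 minutes → departure 3:07 PM UTC on Oct 23.
Darwin is UTC+9:30: 3:07 PM + 9:30 = 12:37 AM on Oct 24.

12:37 AM on October 24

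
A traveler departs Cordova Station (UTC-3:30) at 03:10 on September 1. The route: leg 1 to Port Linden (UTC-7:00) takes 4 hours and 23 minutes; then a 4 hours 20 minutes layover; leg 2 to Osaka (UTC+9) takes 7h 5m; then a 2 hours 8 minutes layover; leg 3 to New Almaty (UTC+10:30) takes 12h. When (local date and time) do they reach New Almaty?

23:06 on September 2

Convert departure to UTC: 03:10 + 3:30 = 06:40 UTC on Sep 1.
Add 4 hours and 23 minutes leg 1 → 11:03 UTC.
Add 4 hours 20 minutes layover in Port Linden → 15:23 UTC.
Add 7 hours and 5 minutes leg 2 → 22:28 UTC.
Add 2 hours 8 minutes layover in Osaka → 00:36 UTC (Sep 2).
Add 12 hours leg 3 → 12:36 UTC.
New Almaty is UTC+10:30, so local arrival = 12:36 + 10:30 = 23:06 on Sep 2.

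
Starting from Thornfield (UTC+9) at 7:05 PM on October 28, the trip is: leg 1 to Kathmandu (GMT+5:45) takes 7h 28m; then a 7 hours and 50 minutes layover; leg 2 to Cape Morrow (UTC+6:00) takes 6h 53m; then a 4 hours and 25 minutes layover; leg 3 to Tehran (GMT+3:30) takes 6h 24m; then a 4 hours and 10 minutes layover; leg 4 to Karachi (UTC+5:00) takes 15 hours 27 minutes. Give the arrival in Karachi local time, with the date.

Convert departure to UTC: 7:05 PM − 9:00 = 10:05 AM UTC on Oct 28.
Add 7 hours and 28 minutes leg 1 → 5:33 PM UTC.
Add 7 hours and 50 minutes layover in Kathmandu → 1:23 AM UTC (Oct 29).
Add 6 hours and 53 minutes leg 2 → 8:16 AM UTC.
Add 4 hours and 25 minutes layover in Cape Morrow → 12:41 PM UTC.
Add 6 hours and 24 minutes leg 3 → 7:05 PM UTC.
Add 4 hours and 10 minutes layover in Tehran → 11:15 PM UTC.
Add 15 hours and 27 minutes leg 4 → 2:42 PM UTC (Oct 30).
Karachi is UTC+5:00, so local arrival = 2:42 PM + 5:00 = 7:42 PM on Oct 30.

7:42 PM on October 30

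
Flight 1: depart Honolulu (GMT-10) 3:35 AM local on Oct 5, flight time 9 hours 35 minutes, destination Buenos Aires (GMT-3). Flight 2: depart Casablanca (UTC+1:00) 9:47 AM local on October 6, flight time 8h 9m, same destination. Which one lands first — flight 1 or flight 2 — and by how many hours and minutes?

the first, by 17 hours 46 minutes

Flight 1 in UTC: 3:35 AM + 10:00 = 1:35 PM on Oct 5.
+9 hours 35 minutes → arrive 11:10 PM UTC on Oct 5.
Flight 2 in UTC: 9:47 AM − 1:00 = 8:47 AM on Oct 6.
+8 hours 9 minutes → arrive 4:56 PM UTC on Oct 6.
Flight 1 lands earlier by 17 hours 46 minutes.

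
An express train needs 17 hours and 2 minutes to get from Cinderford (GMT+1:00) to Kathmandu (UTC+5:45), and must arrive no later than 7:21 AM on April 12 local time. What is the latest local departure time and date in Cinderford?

9:34 AM on April 11

Target arrival in UTC: 7:21 AM − 5:45 = 1:36 AM on Apr 12.
Subtract 17 hours and 2 minutes → departure 8:34 AM UTC on Apr 11.
Cinderford is UTC+1:00: 8:34 AM + 1:00 = 9:34 AM on Apr 11.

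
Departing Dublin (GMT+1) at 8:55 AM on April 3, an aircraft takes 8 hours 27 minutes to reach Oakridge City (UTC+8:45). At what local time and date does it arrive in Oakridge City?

Oakridge City is 7:45 ahead of Dublin.
After 8 hours and 27 minutes it is 5:22 PM in Dublin.
Shift by the zone difference: 5:22 PM + 7:45 = 1:07 AM on Apr 4 in Oakridge City.

1:07 AM on Apr 4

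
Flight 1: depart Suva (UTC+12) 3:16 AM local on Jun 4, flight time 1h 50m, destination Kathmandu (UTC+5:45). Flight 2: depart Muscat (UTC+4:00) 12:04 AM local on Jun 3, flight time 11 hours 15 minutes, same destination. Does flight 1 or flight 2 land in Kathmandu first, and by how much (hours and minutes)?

the second, by 9 hours 47 minutes

Flight 1 in UTC: 3:16 AM − 12:00 = 3:16 PM on Jun 3.
+1 hour and 50 minutes → arrive 5:06 PM UTC on Jun 3.
Flight 2 in UTC: 12:04 AM − 4:00 = 8:04 PM on Jun 2.
+11 hours 15 minutes → arrive 7:19 AM UTC on Jun 3.
Flight 2 lands earlier by 9 hours 47 minutes.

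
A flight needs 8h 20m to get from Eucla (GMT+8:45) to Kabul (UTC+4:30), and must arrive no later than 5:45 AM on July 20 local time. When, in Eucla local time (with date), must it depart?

Target arrival in UTC: 5:45 AM − 4:30 = 1:15 AM on Jul 20.
Subtract 8 hours 20 minutes → departure 4:55 PM UTC on Jul 19.
Eucla is UTC+8:45: 4:55 PM + 8:45 = 1:40 AM on Jul 20.

1:40 AM on July 20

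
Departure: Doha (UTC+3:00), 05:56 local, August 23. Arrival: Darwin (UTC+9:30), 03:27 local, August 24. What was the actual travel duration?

Departure in UTC: 05:56 − 3:00 = 02:56 on Aug 23.
Arrival in UTC: 03:27 − 9:30 = 17:57 on Aug 23.
Elapsed = 17:57 − 02:56 = 15 hours 1 minute.

15 hours 1 minute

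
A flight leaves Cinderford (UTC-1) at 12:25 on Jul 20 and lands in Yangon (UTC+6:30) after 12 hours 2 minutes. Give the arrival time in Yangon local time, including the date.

07:57 on July 21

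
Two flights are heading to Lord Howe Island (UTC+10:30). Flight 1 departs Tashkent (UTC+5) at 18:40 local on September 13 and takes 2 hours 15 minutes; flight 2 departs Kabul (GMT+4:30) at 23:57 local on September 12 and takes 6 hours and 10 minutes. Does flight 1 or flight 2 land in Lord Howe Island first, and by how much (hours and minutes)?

the second, by 14 hours 18 minutes

Flight 1 in UTC: 18:40 − 5:00 = 13:40 on Sep 13.
+2 hours and 15 minutes → arrive 15:55 UTC on Sep 13.
Flight 2 in UTC: 23:57 − 4:30 = 19:27 on Sep 12.
+6 hours 10 minutes → arrive 01:37 UTC on Sep 13.
Flight 2 lands earlier by 14 hours 18 minutes.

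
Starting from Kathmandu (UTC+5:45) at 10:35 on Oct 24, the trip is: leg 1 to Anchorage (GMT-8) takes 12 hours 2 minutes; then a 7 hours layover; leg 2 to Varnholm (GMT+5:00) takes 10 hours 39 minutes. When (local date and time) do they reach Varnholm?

Convert departure to UTC: 10:35 − 5:45 = 04:50 UTC on Oct 24.
Add 12 hours 2 minutes leg 1 → 16:52 UTC.
Add 7 hours layover in Anchorage → 23:52 UTC.
Add 10 hours 39 minutes leg 2 → 10:31 UTC (Oct 25).
Varnholm is UTC+5:00, so local arrival = 10:31 + 5:00 = 15:31 on Oct 25.

15:31 on Oct 25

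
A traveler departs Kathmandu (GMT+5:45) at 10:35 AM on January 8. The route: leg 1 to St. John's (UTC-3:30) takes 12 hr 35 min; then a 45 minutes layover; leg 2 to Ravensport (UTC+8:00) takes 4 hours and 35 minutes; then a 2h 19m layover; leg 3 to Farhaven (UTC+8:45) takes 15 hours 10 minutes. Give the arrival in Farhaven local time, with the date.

Convert departure to UTC: 10:35 AM − 5:45 = 4:50 AM UTC on Jan 8.
Add 12 hours 35 minutes leg 1 → 5:25 PM UTC.
Add 45 minutes layover in St. John's → 6:10 PM UTC.
Add 4 hours and 35 minutes leg 2 → 10:45 PM UTC.
Add 2 hours 19 minutes layover in Ravensport → 1:04 AM UTC (Jan 9).
Add 15 hours and 10 minutes leg 3 → 4:14 PM UTC.
Farhaven is UTC+8:45, so local arrival = 4:14 PM + 8:45 = 12:59 AM on Jan 10.

12:59 AM on January 10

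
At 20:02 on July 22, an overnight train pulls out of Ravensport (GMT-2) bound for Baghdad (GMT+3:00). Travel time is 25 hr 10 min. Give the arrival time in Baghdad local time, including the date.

02:12 on July 24

Baghdad is 5:00 ahead of Ravensport.
After 25 hours and 10 minutes it is 21:12 (Jul 23) in Ravensport.
Shift by the zone difference: 21:12 + 5:00 = 02:12 on Jul 24 in Baghdad.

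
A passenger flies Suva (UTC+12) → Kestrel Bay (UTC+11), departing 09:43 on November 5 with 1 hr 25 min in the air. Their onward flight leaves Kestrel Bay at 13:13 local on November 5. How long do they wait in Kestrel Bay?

Convert departure to UTC: 09:43 − 12:00 = 21:43 UTC on Nov 4.
Add 1 hour 25 minutes flight time → 23:08 UTC.
Kestrel Bay is UTC+11:00, so local arrival = 23:08 + 11:00 = 10:08 on Nov 5.
Layover = 13:13 − 10:08 = 3 hours 5 minutes.

3 hours 5 minutes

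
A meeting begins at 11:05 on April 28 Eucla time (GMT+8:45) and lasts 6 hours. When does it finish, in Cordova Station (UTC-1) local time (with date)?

Convert start to UTC: 11:05 − 8:45 = 02:20 UTC on Apr 28.
Add 6 hours duration → 08:20 UTC.
Cordova Station is UTC−1:00, so local end time = 08:20 − 1:00 = 07:20 on Apr 28.

07:20 on Apr 28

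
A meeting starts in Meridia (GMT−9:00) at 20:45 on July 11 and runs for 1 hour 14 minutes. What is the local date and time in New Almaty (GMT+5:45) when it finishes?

Convert start to UTC: 20:45 + 9:00 = 05:45 UTC on Jul 12.
Add 1 hour 14 minutes duration → 06:59 UTC.
New Almaty is UTC+5:45, so local end time = 06:59 + 5:45 = 12:44 on Jul 12.

12:44 on July 12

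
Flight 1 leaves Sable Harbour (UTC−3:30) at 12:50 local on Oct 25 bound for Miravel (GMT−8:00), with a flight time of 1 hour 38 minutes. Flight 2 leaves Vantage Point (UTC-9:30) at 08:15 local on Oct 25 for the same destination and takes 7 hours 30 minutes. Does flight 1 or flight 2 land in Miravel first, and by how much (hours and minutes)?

the first, by 7 hours 17 minutes

Flight 1 in UTC: 12:50 + 3:30 = 16:20 on Oct 25.
+1 hour 38 minutes → arrive 17:58 UTC on Oct 25.
Flight 2 in UTC: 08:15 + 9:30 = 17:45 on Oct 25.
+7 hours and 30 minutes → arrive 01:15 UTC on Oct 26.
Flight 1 lands earlier by 7 hours 17 minutes.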